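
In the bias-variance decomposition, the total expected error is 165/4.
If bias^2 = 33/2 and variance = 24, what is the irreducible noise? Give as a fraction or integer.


Total error = bias^2 + variance + irreducible noise. So irreducible noise = 165/4 - 33/2 - 24 = 3/4.

3/4


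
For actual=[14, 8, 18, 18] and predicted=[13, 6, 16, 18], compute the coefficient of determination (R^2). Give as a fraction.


Mean(y) = 29/2. SS_res = 9. SS_tot = 67. R^2 = 1 - 9/(67) = 58/67.

58/67


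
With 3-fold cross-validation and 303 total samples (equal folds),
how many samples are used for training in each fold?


Each validation fold has 303/3 = 101 samples. Training set = 303 - 101 = 202.

202


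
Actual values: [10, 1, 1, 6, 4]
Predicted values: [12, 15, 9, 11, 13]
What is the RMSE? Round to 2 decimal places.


MSE = 74.0000. RMSE = sqrt(74.0000) = 8.60.

8.60


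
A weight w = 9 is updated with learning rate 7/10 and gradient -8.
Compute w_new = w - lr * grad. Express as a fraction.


w_new = 9 - 7/10 * -8 = 9 - -28/5 = 73/5.

73/5


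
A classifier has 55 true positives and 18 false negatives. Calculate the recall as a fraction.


Recall = TP / (TP + FN) = 55 / 73 = 55/73.

55/73


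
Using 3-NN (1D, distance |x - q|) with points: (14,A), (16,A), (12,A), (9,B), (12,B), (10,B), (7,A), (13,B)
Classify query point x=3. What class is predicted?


Distances: |14-3|=11, |16-3|=13, |12-3|=9, |9-3|=6, |12-3|=9, |10-3|=7, |7-3|=4, |13-3|=10. 3 nearest: (7,A), (9,B), (10,B). Counts: {'A': 1, 'B': 2}. Majority class: B.

B


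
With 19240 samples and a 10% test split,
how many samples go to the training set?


Test set = 19240 * 10% = 1924. Training set = 19240 - 1924 = 17316.

17316


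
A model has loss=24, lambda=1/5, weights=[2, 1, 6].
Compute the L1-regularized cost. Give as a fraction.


L1 norm = sum(|w|) = 9. J = 24 + 1/5 * 9 = 129/5.

129/5


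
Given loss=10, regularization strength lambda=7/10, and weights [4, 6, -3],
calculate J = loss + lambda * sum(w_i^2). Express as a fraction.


L2 sq norm = sum(w^2) = 61. J = 10 + 7/10 * 61 = 527/10.

527/10


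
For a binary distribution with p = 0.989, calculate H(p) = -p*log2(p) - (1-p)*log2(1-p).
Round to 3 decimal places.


H = -0.989*log2(0.989) - 0.011*log2(0.011) = 0.087.

0.087


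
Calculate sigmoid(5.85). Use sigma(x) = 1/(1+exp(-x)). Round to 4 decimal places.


sigma(5.85) = 1/(1+e^(-5.85)) = 1/(1+0.002880) = 1/1.002880 = 0.9971.

0.9971


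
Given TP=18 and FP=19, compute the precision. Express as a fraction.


Precision = TP / (TP + FP) = 18 / 37 = 18/37.

18/37


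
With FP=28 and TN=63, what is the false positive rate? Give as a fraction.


FPR = FP / (FP + TN) = 28 / 91 = 4/13.

4/13


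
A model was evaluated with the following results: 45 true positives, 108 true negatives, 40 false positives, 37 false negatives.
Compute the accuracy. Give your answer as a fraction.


Accuracy = (TP + TN) / (TP + TN + FP + FN) = (45 + 108) / 230 = 153/230.

153/230


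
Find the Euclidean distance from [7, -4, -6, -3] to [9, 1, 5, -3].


d = sqrt(sum of squared differences). (7-9)^2=4, (-4-1)^2=25, (-6-5)^2=121, (-3--3)^2=0. Sum = 150.

sqrt(150)


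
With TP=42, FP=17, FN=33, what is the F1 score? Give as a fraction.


Precision = 42/59 = 42/59. Recall = 42/75 = 14/25. F1 = 2*P*R/(P+R) = 42/67.

42/67


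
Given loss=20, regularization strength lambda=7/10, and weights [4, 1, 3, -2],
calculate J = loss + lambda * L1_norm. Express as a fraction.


L1 norm = sum(|w|) = 10. J = 20 + 7/10 * 10 = 27.

27


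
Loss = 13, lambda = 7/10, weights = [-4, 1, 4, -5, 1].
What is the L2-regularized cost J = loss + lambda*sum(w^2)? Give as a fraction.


L2 sq norm = sum(w^2) = 59. J = 13 + 7/10 * 59 = 543/10.

543/10


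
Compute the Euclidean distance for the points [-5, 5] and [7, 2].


d = sqrt(sum of squared differences). (-5-7)^2=144, (5-2)^2=9. Sum = 153.

sqrt(153)


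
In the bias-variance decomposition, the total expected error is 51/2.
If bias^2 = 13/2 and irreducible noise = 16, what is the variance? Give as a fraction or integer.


Total error = bias^2 + variance + irreducible noise. So variance = 51/2 - 13/2 - 16 = 3.

3


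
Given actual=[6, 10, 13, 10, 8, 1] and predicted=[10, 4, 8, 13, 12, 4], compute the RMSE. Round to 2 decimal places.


MSE = 18.5000. RMSE = sqrt(18.5000) = 4.30.

4.30


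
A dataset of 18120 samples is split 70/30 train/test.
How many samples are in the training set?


Test set = 18120 * 30% = 5436. Training set = 18120 - 5436 = 12684.

12684


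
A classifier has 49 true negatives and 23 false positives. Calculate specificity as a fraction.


Specificity = TN / (TN + FP) = 49 / 72 = 49/72.

49/72


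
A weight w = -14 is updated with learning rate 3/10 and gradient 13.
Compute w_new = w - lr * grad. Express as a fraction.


w_new = -14 - 3/10 * 13 = -14 - 39/10 = -179/10.

-179/10


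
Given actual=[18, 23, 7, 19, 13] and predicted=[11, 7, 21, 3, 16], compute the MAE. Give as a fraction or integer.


MAE = (1/5) * (|18-11|=7 + |23-7|=16 + |7-21|=14 + |19-3|=16 + |13-16|=3). Sum = 56. MAE = 56/5.

56/5


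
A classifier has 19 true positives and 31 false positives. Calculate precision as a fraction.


Precision = TP / (TP + FP) = 19 / 50 = 19/50.

19/50


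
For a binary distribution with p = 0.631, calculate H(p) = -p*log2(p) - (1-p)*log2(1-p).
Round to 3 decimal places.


H = -0.631*log2(0.631) - 0.369*log2(0.369) = 0.950.

0.950


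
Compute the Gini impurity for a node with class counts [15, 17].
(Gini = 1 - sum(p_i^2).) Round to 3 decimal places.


Total = 32. Proportions: 15/32, 17/32. sum(p_i^2) = 0.5020. Gini = 1 - 0.5020 = 0.4980, which rounds to 0.498.

0.498


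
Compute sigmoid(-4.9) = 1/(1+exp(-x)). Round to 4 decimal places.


sigma(-4.9) = 1/(1+e^(4.9)) = 1/(1+134.289780) = 1/135.289780 = 0.0074.

0.0074


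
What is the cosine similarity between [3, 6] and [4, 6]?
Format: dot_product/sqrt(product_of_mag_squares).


dot = 48. |a|^2 = 45, |b|^2 = 52. cos = 48/sqrt(2340).

48/sqrt(2340)


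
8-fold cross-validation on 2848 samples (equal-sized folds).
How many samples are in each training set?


Each validation fold has 2848/8 = 356 samples. Training set = 2848 - 356 = 2492.

2492


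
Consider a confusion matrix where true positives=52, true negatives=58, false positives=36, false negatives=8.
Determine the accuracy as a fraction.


Accuracy = (TP + TN) / (TP + TN + FP + FN) = (52 + 58) / 154 = 5/7.

5/7


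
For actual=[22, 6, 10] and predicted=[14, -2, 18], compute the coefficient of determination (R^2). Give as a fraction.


Mean(y) = 38/3. SS_res = 192. SS_tot = 416/3. R^2 = 1 - 192/(416/3) = -5/13.

-5/13


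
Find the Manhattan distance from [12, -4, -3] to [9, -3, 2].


d = sum of absolute differences: |12-9|=3 + |-4--3|=1 + |-3-2|=5 = 9.

9


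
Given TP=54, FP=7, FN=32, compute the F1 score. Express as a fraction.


Precision = 54/61 = 54/61. Recall = 54/86 = 27/43. F1 = 2*P*R/(P+R) = 36/49.

36/49


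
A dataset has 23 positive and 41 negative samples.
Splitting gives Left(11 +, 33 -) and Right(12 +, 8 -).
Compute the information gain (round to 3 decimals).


H(parent) = 0.9422. H(left) = 0.8113, H(right) = 0.9710. Weighted = (44/64)*0.8113 + (20/64)*0.9710 = 0.8612. IG = 0.9422 - 0.8612 = 0.0810, which rounds to 0.081.

0.081


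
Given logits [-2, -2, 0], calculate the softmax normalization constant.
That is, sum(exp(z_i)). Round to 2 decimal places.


Denom = e^-2=0.1353 + e^-2=0.1353 + e^0=1.0000. Sum = 1.2706, which rounds to 1.27.

1.27


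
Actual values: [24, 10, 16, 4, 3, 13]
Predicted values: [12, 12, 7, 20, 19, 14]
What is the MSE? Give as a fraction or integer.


MSE = (1/6) * ((24-12)^2=144 + (10-12)^2=4 + (16-7)^2=81 + (4-20)^2=256 + (3-19)^2=256 + (13-14)^2=1). Sum = 742. MSE = 371/3.

371/3


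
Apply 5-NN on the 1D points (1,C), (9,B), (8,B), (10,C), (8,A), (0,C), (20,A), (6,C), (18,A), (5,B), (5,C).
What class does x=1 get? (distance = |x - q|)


Distances: |1-1|=0, |9-1|=8, |8-1|=7, |10-1|=9, |8-1|=7, |0-1|=1, |20-1|=19, |6-1|=5, |18-1|=17, |5-1|=4, |5-1|=4. 5 nearest: (1,C), (0,C), (5,B), (5,C), (6,C). Counts: {'C': 4, 'B': 1}. Majority class: C.

C


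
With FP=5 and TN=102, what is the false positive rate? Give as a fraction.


FPR = FP / (FP + TN) = 5 / 107 = 5/107.

5/107


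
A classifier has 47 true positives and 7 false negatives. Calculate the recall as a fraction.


Recall = TP / (TP + FN) = 47 / 54 = 47/54.

47/54


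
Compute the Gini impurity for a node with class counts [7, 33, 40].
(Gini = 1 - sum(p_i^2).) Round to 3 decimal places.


Total = 80. Proportions: 7/80, 33/80, 40/80. sum(p_i^2) = 0.4278. Gini = 1 - 0.4278 = 0.5722, which rounds to 0.572.

0.572


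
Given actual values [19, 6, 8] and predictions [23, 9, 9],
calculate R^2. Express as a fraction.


Mean(y) = 11. SS_res = 26. SS_tot = 98. R^2 = 1 - 26/(98) = 36/49.

36/49


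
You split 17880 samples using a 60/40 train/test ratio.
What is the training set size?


Test set = 17880 * 40% = 7152. Training set = 17880 - 7152 = 10728.

10728


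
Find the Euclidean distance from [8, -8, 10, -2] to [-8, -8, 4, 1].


d = sqrt(sum of squared differences). (8--8)^2=256, (-8--8)^2=0, (10-4)^2=36, (-2-1)^2=9. Sum = 301.

sqrt(301)


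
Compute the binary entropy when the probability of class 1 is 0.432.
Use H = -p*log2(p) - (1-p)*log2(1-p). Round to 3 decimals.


H = -0.432*log2(0.432) - 0.568*log2(0.568) = 0.987.

0.987


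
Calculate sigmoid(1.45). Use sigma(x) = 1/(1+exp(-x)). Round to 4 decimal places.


sigma(1.45) = 1/(1+e^(-1.45)) = 1/(1+0.234570) = 1/1.234570 = 0.8100.

0.8100


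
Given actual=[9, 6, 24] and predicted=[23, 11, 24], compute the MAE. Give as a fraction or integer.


MAE = (1/3) * (|9-23|=14 + |6-11|=5 + |24-24|=0). Sum = 19. MAE = 19/3.

19/3


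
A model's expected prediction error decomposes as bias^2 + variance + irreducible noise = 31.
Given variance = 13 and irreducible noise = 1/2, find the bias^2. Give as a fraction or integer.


Total error = bias^2 + variance + irreducible noise. So bias^2 = 31 - 13 - 1/2 = 35/2.

35/2


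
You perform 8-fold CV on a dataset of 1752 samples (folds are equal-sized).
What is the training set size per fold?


Each validation fold has 1752/8 = 219 samples. Training set = 1752 - 219 = 1533.

1533


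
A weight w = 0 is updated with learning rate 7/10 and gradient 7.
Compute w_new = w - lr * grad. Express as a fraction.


w_new = 0 - 7/10 * 7 = 0 - 49/10 = -49/10.

-49/10


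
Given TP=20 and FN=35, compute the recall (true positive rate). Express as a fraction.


Recall = TP / (TP + FN) = 20 / 55 = 4/11.

4/11


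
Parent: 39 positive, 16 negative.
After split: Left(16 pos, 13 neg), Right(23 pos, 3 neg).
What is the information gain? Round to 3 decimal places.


H(parent) = 0.8699. H(left) = 0.9923, H(right) = 0.5159. Weighted = (29/55)*0.9923 + (26/55)*0.5159 = 0.7671. IG = 0.8699 - 0.7671 = 0.1028, which rounds to 0.103.

0.103


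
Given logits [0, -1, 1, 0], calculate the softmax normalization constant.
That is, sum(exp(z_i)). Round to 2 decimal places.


Denom = e^0=1.0000 + e^-1=0.3679 + e^1=2.7183 + e^0=1.0000. Sum = 5.0862, which rounds to 5.09.

5.09


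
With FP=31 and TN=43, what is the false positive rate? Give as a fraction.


FPR = FP / (FP + TN) = 31 / 74 = 31/74.

31/74


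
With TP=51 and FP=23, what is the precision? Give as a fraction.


Precision = TP / (TP + FP) = 51 / 74 = 51/74.

51/74


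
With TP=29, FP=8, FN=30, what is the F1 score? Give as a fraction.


Precision = 29/37 = 29/37. Recall = 29/59 = 29/59. F1 = 2*P*R/(P+R) = 29/48.

29/48


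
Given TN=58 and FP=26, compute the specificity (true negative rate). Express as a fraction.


Specificity = TN / (TN + FP) = 58 / 84 = 29/42.

29/42


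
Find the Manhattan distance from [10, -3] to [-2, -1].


d = sum of absolute differences: |10--2|=12 + |-3--1|=2 = 14.

14


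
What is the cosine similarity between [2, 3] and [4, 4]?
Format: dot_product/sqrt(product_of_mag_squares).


dot = 20. |a|^2 = 13, |b|^2 = 32. cos = 20/sqrt(416).

20/sqrt(416)


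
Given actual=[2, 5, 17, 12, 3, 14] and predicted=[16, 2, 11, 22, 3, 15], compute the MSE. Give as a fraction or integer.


MSE = (1/6) * ((2-16)^2=196 + (5-2)^2=9 + (17-11)^2=36 + (12-22)^2=100 + (3-3)^2=0 + (14-15)^2=1). Sum = 342. MSE = 57.

57


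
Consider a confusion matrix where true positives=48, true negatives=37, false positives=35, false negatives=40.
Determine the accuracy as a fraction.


Accuracy = (TP + TN) / (TP + TN + FP + FN) = (48 + 37) / 160 = 17/32.

17/32


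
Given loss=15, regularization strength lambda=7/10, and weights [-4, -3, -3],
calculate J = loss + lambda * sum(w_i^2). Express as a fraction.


L2 sq norm = sum(w^2) = 34. J = 15 + 7/10 * 34 = 194/5.

194/5


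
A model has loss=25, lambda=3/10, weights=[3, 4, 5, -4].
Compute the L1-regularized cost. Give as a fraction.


L1 norm = sum(|w|) = 16. J = 25 + 3/10 * 16 = 149/5.

149/5


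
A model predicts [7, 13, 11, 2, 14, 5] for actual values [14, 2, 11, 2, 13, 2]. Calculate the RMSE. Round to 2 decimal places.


MSE = 30.0000. RMSE = sqrt(30.0000) = 5.48.

5.48


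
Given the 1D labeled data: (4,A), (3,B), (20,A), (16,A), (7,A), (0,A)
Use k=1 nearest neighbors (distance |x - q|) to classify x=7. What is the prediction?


Distances: |4-7|=3, |3-7|=4, |20-7|=13, |16-7|=9, |7-7|=0, |0-7|=7. 1 nearest: (7,A). Counts: {'A': 1}. Majority class: A.

A


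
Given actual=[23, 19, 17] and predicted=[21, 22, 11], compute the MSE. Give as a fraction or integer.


MSE = (1/3) * ((23-21)^2=4 + (19-22)^2=9 + (17-11)^2=36). Sum = 49. MSE = 49/3.

49/3


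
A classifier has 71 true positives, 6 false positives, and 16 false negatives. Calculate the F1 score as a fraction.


Precision = 71/77 = 71/77. Recall = 71/87 = 71/87. F1 = 2*P*R/(P+R) = 71/82.

71/82


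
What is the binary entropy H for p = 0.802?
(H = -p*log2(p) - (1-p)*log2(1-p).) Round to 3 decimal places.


H = -0.802*log2(0.802) - 0.198*log2(0.198) = 0.718.

0.718


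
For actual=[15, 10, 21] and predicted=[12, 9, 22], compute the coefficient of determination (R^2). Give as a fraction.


Mean(y) = 46/3. SS_res = 11. SS_tot = 182/3. R^2 = 1 - 11/(182/3) = 149/182.

149/182


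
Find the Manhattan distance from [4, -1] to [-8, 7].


d = sum of absolute differences: |4--8|=12 + |-1-7|=8 = 20.

20


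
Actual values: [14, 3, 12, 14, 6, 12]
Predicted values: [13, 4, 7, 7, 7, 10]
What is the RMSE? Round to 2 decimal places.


MSE = 13.5000. RMSE = sqrt(13.5000) = 3.67.

3.67


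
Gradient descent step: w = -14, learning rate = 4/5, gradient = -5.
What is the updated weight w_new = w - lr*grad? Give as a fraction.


w_new = -14 - 4/5 * -5 = -14 - -4 = -10.

-10


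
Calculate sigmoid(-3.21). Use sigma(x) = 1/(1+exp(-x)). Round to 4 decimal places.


sigma(-3.21) = 1/(1+e^(3.21)) = 1/(1+24.779086) = 1/25.779086 = 0.0388.

0.0388


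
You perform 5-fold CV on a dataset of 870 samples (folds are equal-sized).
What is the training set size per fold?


Each validation fold has 870/5 = 174 samples. Training set = 870 - 174 = 696.

696


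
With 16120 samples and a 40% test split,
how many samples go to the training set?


Test set = 16120 * 40% = 6448. Training set = 16120 - 6448 = 9672.

9672


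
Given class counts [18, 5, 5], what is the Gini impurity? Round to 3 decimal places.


Total = 28. Proportions: 18/28, 5/28, 5/28. sum(p_i^2) = 0.4770. Gini = 1 - 0.4770 = 0.5230, which rounds to 0.523.

0.523


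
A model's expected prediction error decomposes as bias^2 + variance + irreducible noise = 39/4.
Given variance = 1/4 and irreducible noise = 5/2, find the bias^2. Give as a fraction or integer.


Total error = bias^2 + variance + irreducible noise. So bias^2 = 39/4 - 1/4 - 5/2 = 7.

7


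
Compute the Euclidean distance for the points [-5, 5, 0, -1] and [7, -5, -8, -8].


d = sqrt(sum of squared differences). (-5-7)^2=144, (5--5)^2=100, (0--8)^2=64, (-1--8)^2=49. Sum = 357.

sqrt(357)


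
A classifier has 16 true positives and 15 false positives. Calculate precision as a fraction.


Precision = TP / (TP + FP) = 16 / 31 = 16/31.

16/31


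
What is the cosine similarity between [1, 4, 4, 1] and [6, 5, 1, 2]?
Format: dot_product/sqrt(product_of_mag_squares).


dot = 32. |a|^2 = 34, |b|^2 = 66. cos = 32/sqrt(2244).

32/sqrt(2244)


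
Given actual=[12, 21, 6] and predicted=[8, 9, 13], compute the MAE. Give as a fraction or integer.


MAE = (1/3) * (|12-8|=4 + |21-9|=12 + |6-13|=7). Sum = 23. MAE = 23/3.

23/3


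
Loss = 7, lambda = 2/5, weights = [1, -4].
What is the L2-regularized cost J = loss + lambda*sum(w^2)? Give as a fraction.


L2 sq norm = sum(w^2) = 17. J = 7 + 2/5 * 17 = 69/5.

69/5


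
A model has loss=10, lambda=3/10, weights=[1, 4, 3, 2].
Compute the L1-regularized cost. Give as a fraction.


L1 norm = sum(|w|) = 10. J = 10 + 3/10 * 10 = 13.

13


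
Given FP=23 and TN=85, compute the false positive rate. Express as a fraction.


FPR = FP / (FP + TN) = 23 / 108 = 23/108.

23/108


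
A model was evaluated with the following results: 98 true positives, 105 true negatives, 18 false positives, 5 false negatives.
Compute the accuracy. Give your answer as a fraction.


Accuracy = (TP + TN) / (TP + TN + FP + FN) = (98 + 105) / 226 = 203/226.

203/226


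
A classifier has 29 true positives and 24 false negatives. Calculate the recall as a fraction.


Recall = TP / (TP + FN) = 29 / 53 = 29/53.

29/53


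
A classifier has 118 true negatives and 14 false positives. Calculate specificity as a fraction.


Specificity = TN / (TN + FP) = 118 / 132 = 59/66.

59/66


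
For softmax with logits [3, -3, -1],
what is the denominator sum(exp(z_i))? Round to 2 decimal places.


Denom = e^3=20.0855 + e^-3=0.0498 + e^-1=0.3679. Sum = 20.5032, which rounds to 20.50.

20.50


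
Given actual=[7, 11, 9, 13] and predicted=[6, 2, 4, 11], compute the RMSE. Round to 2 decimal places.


MSE = 27.7500. RMSE = sqrt(27.7500) = 5.27.

5.27


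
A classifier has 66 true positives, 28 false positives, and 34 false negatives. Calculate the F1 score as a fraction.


Precision = 66/94 = 33/47. Recall = 66/100 = 33/50. F1 = 2*P*R/(P+R) = 66/97.

66/97


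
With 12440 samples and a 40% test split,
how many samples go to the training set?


Test set = 12440 * 40% = 4976. Training set = 12440 - 4976 = 7464.

7464


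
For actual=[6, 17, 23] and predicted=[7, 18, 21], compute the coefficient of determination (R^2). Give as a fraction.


Mean(y) = 46/3. SS_res = 6. SS_tot = 446/3. R^2 = 1 - 6/(446/3) = 214/223.

214/223


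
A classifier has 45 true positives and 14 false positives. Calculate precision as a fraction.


Precision = TP / (TP + FP) = 45 / 59 = 45/59.

45/59


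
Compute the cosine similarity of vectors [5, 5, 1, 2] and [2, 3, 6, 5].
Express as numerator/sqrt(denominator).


dot = 41. |a|^2 = 55, |b|^2 = 74. cos = 41/sqrt(4070).

41/sqrt(4070)


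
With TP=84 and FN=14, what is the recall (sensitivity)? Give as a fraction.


Recall = TP / (TP + FN) = 84 / 98 = 6/7.

6/7


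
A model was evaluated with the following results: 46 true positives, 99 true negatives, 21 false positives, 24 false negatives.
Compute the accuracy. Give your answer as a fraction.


Accuracy = (TP + TN) / (TP + TN + FP + FN) = (46 + 99) / 190 = 29/38.

29/38


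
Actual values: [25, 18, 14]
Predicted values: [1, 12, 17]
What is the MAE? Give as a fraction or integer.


MAE = (1/3) * (|25-1|=24 + |18-12|=6 + |14-17|=3). Sum = 33. MAE = 11.

11


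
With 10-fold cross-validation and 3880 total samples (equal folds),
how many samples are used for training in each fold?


Each validation fold has 3880/10 = 388 samples. Training set = 3880 - 388 = 3492.

3492


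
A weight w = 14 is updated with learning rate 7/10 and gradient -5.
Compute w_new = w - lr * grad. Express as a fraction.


w_new = 14 - 7/10 * -5 = 14 - -7/2 = 35/2.

35/2


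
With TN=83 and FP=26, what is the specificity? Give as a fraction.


Specificity = TN / (TN + FP) = 83 / 109 = 83/109.

83/109


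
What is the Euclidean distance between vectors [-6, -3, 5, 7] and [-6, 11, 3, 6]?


d = sqrt(sum of squared differences). (-6--6)^2=0, (-3-11)^2=196, (5-3)^2=4, (7-6)^2=1. Sum = 201.

sqrt(201)


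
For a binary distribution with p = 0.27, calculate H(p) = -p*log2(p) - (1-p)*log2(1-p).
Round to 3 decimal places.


H = -0.27*log2(0.27) - 0.73*log2(0.73) = 0.841.

0.841


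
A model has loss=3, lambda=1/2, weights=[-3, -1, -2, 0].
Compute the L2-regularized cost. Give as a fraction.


L2 sq norm = sum(w^2) = 14. J = 3 + 1/2 * 14 = 10.

10


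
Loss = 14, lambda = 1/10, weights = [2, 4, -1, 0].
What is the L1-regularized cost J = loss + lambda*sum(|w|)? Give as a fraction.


L1 norm = sum(|w|) = 7. J = 14 + 1/10 * 7 = 147/10.

147/10


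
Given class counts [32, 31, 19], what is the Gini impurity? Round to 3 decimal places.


Total = 82. Proportions: 32/82, 31/82, 19/82. sum(p_i^2) = 0.3489. Gini = 1 - 0.3489 = 0.6511, which rounds to 0.651.

0.651


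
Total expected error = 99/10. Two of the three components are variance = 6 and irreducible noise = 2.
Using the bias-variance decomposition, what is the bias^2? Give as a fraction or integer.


Total error = bias^2 + variance + irreducible noise. So bias^2 = 99/10 - 6 - 2 = 19/10.

19/10


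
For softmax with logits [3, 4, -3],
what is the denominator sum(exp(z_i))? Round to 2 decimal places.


Denom = e^3=20.0855 + e^4=54.5982 + e^-3=0.0498. Sum = 74.7335, which rounds to 74.73.

74.73


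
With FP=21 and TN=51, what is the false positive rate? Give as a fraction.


FPR = FP / (FP + TN) = 21 / 72 = 7/24.

7/24


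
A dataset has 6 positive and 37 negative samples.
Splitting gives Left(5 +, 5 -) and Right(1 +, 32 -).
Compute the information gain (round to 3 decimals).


H(parent) = 0.5830. H(left) = 1.0000, H(right) = 0.1959. Weighted = (10/43)*1.0000 + (33/43)*0.1959 = 0.3829. IG = 0.5830 - 0.3829 = 0.2001, which rounds to 0.200.

0.200


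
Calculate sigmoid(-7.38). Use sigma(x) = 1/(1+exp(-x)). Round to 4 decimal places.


sigma(-7.38) = 1/(1+e^(7.38)) = 1/(1+1603.589768) = 1/1604.589768 = 0.0006.

0.0006


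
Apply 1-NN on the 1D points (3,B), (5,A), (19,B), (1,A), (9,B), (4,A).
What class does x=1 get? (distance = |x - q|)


Distances: |3-1|=2, |5-1|=4, |19-1|=18, |1-1|=0, |9-1|=8, |4-1|=3. 1 nearest: (1,A). Counts: {'A': 1}. Majority class: A.

A


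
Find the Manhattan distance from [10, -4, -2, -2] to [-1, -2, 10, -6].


d = sum of absolute differences: |10--1|=11 + |-4--2|=2 + |-2-10|=12 + |-2--6|=4 = 29.

29


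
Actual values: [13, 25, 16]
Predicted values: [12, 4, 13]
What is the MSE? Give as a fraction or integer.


MSE = (1/3) * ((13-12)^2=1 + (25-4)^2=441 + (16-13)^2=9). Sum = 451. MSE = 451/3.

451/3


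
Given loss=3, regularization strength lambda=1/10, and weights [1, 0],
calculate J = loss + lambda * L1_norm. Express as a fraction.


L1 norm = sum(|w|) = 1. J = 3 + 1/10 * 1 = 31/10.

31/10


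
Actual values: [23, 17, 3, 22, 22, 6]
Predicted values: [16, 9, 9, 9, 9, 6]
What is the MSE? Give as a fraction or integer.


MSE = (1/6) * ((23-16)^2=49 + (17-9)^2=64 + (3-9)^2=36 + (22-9)^2=169 + (22-9)^2=169 + (6-6)^2=0). Sum = 487. MSE = 487/6.

487/6


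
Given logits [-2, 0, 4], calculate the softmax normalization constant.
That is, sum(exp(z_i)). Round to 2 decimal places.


Denom = e^-2=0.1353 + e^0=1.0000 + e^4=54.5982. Sum = 55.7335, which rounds to 55.73.

55.73


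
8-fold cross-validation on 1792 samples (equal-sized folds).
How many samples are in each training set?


Each validation fold has 1792/8 = 224 samples. Training set = 1792 - 224 = 1568.

1568


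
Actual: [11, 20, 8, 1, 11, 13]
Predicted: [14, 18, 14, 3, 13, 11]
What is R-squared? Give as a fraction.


Mean(y) = 32/3. SS_res = 61. SS_tot = 580/3. R^2 = 1 - 61/(580/3) = 397/580.

397/580


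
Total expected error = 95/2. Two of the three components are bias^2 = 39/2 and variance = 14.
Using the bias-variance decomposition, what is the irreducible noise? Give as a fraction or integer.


Total error = bias^2 + variance + irreducible noise. So irreducible noise = 95/2 - 39/2 - 14 = 14.

14


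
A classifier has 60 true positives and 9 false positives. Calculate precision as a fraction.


Precision = TP / (TP + FP) = 60 / 69 = 20/23.

20/23


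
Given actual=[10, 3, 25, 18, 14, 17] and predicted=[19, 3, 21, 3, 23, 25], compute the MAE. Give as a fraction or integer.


MAE = (1/6) * (|10-19|=9 + |3-3|=0 + |25-21|=4 + |18-3|=15 + |14-23|=9 + |17-25|=8). Sum = 45. MAE = 15/2.

15/2


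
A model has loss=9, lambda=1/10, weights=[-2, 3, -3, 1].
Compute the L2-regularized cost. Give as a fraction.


L2 sq norm = sum(w^2) = 23. J = 9 + 1/10 * 23 = 113/10.

113/10


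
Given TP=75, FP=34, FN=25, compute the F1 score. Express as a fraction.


Precision = 75/109 = 75/109. Recall = 75/100 = 3/4. F1 = 2*P*R/(P+R) = 150/209.

150/209


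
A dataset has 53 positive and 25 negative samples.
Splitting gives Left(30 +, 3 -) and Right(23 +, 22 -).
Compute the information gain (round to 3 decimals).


H(parent) = 0.9049. H(left) = 0.4395, H(right) = 0.9996. Weighted = (33/78)*0.4395 + (45/78)*0.9996 = 0.7626. IG = 0.9049 - 0.7626 = 0.1423, which rounds to 0.142.

0.142


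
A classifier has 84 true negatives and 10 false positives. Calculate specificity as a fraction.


Specificity = TN / (TN + FP) = 84 / 94 = 42/47.

42/47


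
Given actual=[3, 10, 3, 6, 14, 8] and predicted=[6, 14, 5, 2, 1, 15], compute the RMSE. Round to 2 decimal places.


MSE = 43.8333. RMSE = sqrt(43.8333) = 6.62.

6.62


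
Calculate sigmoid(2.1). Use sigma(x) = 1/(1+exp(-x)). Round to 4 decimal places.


sigma(2.1) = 1/(1+e^(-2.1)) = 1/(1+0.122456) = 1/1.122456 = 0.8909.

0.8909


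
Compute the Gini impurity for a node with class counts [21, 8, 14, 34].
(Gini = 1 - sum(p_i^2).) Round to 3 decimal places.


Total = 77. Proportions: 21/77, 8/77, 14/77, 34/77. sum(p_i^2) = 0.3132. Gini = 1 - 0.3132 = 0.6868, which rounds to 0.687.

0.687


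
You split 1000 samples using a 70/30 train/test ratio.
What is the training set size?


Test set = 1000 * 30% = 300. Training set = 1000 - 300 = 700.

700


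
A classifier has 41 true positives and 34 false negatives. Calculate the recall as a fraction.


Recall = TP / (TP + FN) = 41 / 75 = 41/75.

41/75


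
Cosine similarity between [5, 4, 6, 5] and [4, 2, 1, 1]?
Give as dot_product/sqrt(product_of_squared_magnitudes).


dot = 39. |a|^2 = 102, |b|^2 = 22. cos = 39/sqrt(2244).

39/sqrt(2244)


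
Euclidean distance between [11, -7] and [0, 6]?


d = sqrt(sum of squared differences). (11-0)^2=121, (-7-6)^2=169. Sum = 290.

sqrt(290)


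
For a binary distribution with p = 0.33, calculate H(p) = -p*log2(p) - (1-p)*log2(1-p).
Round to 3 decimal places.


H = -0.33*log2(0.33) - 0.67*log2(0.67) = 0.915.

0.915


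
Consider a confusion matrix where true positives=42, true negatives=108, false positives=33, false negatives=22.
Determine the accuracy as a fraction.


Accuracy = (TP + TN) / (TP + TN + FP + FN) = (42 + 108) / 205 = 30/41.

30/41


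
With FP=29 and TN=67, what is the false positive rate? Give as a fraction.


FPR = FP / (FP + TN) = 29 / 96 = 29/96.

29/96


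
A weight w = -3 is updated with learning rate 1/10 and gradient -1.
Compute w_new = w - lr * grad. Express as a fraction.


w_new = -3 - 1/10 * -1 = -3 - -1/10 = -29/10.

-29/10


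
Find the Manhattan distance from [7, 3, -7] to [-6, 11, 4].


d = sum of absolute differences: |7--6|=13 + |3-11|=8 + |-7-4|=11 = 32.

32


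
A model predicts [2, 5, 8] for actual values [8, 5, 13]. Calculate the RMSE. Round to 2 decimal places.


MSE = 20.3333. RMSE = sqrt(20.3333) = 4.51.

4.51


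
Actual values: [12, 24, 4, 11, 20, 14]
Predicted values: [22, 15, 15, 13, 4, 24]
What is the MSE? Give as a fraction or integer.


MSE = (1/6) * ((12-22)^2=100 + (24-15)^2=81 + (4-15)^2=121 + (11-13)^2=4 + (20-4)^2=256 + (14-24)^2=100). Sum = 662. MSE = 331/3.

331/3


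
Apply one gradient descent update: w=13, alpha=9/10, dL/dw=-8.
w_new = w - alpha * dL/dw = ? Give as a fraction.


w_new = 13 - 9/10 * -8 = 13 - -36/5 = 101/5.

101/5


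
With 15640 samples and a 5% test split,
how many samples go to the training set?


Test set = 15640 * 5% = 782. Training set = 15640 - 782 = 14858.

14858


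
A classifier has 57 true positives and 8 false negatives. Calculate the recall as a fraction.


Recall = TP / (TP + FN) = 57 / 65 = 57/65.

57/65


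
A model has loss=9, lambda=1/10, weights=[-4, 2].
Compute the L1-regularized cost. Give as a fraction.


L1 norm = sum(|w|) = 6. J = 9 + 1/10 * 6 = 48/5.

48/5


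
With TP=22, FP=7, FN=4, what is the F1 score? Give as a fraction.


Precision = 22/29 = 22/29. Recall = 22/26 = 11/13. F1 = 2*P*R/(P+R) = 4/5.

4/5


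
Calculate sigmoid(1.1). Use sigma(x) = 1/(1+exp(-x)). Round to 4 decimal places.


sigma(1.1) = 1/(1+e^(-1.1)) = 1/(1+0.332871) = 1/1.332871 = 0.7503.

0.7503


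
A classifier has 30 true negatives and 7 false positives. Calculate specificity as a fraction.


Specificity = TN / (TN + FP) = 30 / 37 = 30/37.

30/37


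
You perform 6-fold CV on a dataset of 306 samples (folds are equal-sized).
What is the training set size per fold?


Each validation fold has 306/6 = 51 samples. Training set = 306 - 51 = 255.

255


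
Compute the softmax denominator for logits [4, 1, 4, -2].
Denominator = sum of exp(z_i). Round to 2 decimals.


Denom = e^4=54.5982 + e^1=2.7183 + e^4=54.5982 + e^-2=0.1353. Sum = 112.0500, which rounds to 112.05.

112.05


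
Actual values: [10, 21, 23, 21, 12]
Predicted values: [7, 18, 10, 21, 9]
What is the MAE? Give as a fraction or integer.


MAE = (1/5) * (|10-7|=3 + |21-18|=3 + |23-10|=13 + |21-21|=0 + |12-9|=3). Sum = 22. MAE = 22/5.

22/5


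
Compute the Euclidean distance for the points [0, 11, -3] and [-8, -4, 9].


d = sqrt(sum of squared differences). (0--8)^2=64, (11--4)^2=225, (-3-9)^2=144. Sum = 433.

sqrt(433)


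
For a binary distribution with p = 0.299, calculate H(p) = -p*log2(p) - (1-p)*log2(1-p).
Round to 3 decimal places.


H = -0.299*log2(0.299) - 0.701*log2(0.701) = 0.880.

0.880


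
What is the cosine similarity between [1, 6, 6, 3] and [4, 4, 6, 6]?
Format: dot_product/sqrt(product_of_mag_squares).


dot = 82. |a|^2 = 82, |b|^2 = 104. cos = 82/sqrt(8528).

82/sqrt(8528)


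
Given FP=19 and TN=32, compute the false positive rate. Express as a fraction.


FPR = FP / (FP + TN) = 19 / 51 = 19/51.

19/51


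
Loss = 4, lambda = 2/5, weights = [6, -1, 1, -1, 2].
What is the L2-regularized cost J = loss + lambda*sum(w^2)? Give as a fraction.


L2 sq norm = sum(w^2) = 43. J = 4 + 2/5 * 43 = 106/5.

106/5


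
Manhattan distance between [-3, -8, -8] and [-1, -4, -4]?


d = sum of absolute differences: |-3--1|=2 + |-8--4|=4 + |-8--4|=4 = 10.

10


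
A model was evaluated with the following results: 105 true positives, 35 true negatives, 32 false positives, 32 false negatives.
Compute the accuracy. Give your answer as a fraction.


Accuracy = (TP + TN) / (TP + TN + FP + FN) = (105 + 35) / 204 = 35/51.

35/51


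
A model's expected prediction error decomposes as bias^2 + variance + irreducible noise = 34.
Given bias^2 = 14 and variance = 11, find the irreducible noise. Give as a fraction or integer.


Total error = bias^2 + variance + irreducible noise. So irreducible noise = 34 - 14 - 11 = 9.

9


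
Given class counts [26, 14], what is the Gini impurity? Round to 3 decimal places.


Total = 40. Proportions: 26/40, 14/40. sum(p_i^2) = 0.5450. Gini = 1 - 0.5450 = 0.4550, which rounds to 0.455.

0.455


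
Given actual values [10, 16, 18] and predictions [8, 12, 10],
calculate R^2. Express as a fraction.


Mean(y) = 44/3. SS_res = 84. SS_tot = 104/3. R^2 = 1 - 84/(104/3) = -37/26.

-37/26


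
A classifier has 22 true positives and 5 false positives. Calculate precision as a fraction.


Precision = TP / (TP + FP) = 22 / 27 = 22/27.

22/27


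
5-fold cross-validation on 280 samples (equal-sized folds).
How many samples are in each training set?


Each validation fold has 280/5 = 56 samples. Training set = 280 - 56 = 224.

224


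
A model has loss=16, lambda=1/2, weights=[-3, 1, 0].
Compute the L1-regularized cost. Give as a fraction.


L1 norm = sum(|w|) = 4. J = 16 + 1/2 * 4 = 18.

18


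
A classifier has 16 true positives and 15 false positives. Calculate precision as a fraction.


Precision = TP / (TP + FP) = 16 / 31 = 16/31.

16/31


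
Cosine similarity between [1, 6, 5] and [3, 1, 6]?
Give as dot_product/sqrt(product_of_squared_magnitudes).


dot = 39. |a|^2 = 62, |b|^2 = 46. cos = 39/sqrt(2852).

39/sqrt(2852)


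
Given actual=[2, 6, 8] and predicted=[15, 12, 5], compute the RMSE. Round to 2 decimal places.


MSE = 71.3333. RMSE = sqrt(71.3333) = 8.45.

8.45


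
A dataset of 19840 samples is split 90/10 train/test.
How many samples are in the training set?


Test set = 19840 * 10% = 1984. Training set = 19840 - 1984 = 17856.

17856


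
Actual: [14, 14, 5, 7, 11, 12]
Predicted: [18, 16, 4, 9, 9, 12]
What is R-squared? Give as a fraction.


Mean(y) = 21/2. SS_res = 29. SS_tot = 139/2. R^2 = 1 - 29/(139/2) = 81/139.

81/139


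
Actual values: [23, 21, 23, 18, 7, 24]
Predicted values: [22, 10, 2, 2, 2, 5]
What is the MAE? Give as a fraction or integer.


MAE = (1/6) * (|23-22|=1 + |21-10|=11 + |23-2|=21 + |18-2|=16 + |7-2|=5 + |24-5|=19). Sum = 73. MAE = 73/6.

73/6


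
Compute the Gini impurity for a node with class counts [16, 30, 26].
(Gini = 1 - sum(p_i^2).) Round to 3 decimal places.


Total = 72. Proportions: 16/72, 30/72, 26/72. sum(p_i^2) = 0.3534. Gini = 1 - 0.3534 = 0.6466, which rounds to 0.647.

0.647


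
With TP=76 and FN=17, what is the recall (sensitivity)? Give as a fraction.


Recall = TP / (TP + FN) = 76 / 93 = 76/93.

76/93


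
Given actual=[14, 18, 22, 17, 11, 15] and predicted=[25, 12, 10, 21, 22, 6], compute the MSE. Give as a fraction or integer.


MSE = (1/6) * ((14-25)^2=121 + (18-12)^2=36 + (22-10)^2=144 + (17-21)^2=16 + (11-22)^2=121 + (15-6)^2=81). Sum = 519. MSE = 173/2.

173/2


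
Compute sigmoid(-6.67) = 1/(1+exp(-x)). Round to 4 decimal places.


sigma(-6.67) = 1/(1+e^(6.67)) = 1/(1+788.395604) = 1/789.395604 = 0.0013.

0.0013


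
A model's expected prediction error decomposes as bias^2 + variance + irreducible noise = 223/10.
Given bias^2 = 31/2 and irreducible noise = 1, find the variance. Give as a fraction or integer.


Total error = bias^2 + variance + irreducible noise. So variance = 223/10 - 31/2 - 1 = 29/5.

29/5


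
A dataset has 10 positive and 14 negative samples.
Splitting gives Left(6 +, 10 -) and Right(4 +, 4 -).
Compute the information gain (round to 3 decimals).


H(parent) = 0.9799. H(left) = 0.9544, H(right) = 1.0000. Weighted = (16/24)*0.9544 + (8/24)*1.0000 = 0.9696. IG = 0.9799 - 0.9696 = 0.0103, which rounds to 0.010.

0.010


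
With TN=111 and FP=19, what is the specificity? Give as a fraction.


Specificity = TN / (TN + FP) = 111 / 130 = 111/130.

111/130


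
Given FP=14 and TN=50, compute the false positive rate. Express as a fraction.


FPR = FP / (FP + TN) = 14 / 64 = 7/32.

7/32


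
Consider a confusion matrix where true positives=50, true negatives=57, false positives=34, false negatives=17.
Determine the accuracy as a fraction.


Accuracy = (TP + TN) / (TP + TN + FP + FN) = (50 + 57) / 158 = 107/158.

107/158


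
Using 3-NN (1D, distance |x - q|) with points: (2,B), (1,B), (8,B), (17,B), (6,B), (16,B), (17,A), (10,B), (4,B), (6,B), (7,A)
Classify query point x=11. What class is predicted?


Distances: |2-11|=9, |1-11|=10, |8-11|=3, |17-11|=6, |6-11|=5, |16-11|=5, |17-11|=6, |10-11|=1, |4-11|=7, |6-11|=5, |7-11|=4. 3 nearest: (10,B), (8,B), (7,A). Counts: {'B': 2, 'A': 1}. Majority class: B.

B


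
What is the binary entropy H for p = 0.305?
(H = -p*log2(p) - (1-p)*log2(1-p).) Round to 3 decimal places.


H = -0.305*log2(0.305) - 0.695*log2(0.695) = 0.887.

0.887


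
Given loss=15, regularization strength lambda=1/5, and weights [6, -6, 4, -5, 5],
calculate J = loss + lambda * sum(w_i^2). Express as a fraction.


L2 sq norm = sum(w^2) = 138. J = 15 + 1/5 * 138 = 213/5.

213/5


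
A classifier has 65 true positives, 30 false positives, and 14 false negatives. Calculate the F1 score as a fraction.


Precision = 65/95 = 13/19. Recall = 65/79 = 65/79. F1 = 2*P*R/(P+R) = 65/87.

65/87


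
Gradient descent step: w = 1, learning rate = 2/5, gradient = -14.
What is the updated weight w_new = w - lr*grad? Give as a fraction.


w_new = 1 - 2/5 * -14 = 1 - -28/5 = 33/5.

33/5


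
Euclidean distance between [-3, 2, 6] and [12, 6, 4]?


d = sqrt(sum of squared differences). (-3-12)^2=225, (2-6)^2=16, (6-4)^2=4. Sum = 245.

sqrt(245)


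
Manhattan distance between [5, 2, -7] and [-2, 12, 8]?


d = sum of absolute differences: |5--2|=7 + |2-12|=10 + |-7-8|=15 = 32.

32


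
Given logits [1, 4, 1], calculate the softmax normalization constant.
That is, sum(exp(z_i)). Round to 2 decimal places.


Denom = e^1=2.7183 + e^4=54.5982 + e^1=2.7183. Sum = 60.0348, which rounds to 60.03.

60.03


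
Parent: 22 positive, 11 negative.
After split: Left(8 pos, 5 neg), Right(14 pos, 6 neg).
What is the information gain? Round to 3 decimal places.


H(parent) = 0.9183. H(left) = 0.9612, H(right) = 0.8813. Weighted = (13/33)*0.9612 + (20/33)*0.8813 = 0.9128. IG = 0.9183 - 0.9128 = 0.0055, which rounds to 0.006.

0.006


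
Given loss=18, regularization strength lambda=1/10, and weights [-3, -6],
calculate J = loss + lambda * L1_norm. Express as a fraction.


L1 norm = sum(|w|) = 9. J = 18 + 1/10 * 9 = 189/10.

189/10


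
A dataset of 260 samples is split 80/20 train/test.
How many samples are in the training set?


Test set = 260 * 20% = 52. Training set = 260 - 52 = 208.

208


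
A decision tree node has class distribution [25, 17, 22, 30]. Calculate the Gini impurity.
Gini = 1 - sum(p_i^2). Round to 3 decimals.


Total = 94. Proportions: 25/94, 17/94, 22/94, 30/94. sum(p_i^2) = 0.2601. Gini = 1 - 0.2601 = 0.7399, which rounds to 0.740.

0.740


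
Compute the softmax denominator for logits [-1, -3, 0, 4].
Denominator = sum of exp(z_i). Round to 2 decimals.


Denom = e^-1=0.3679 + e^-3=0.0498 + e^0=1.0000 + e^4=54.5982. Sum = 56.0159, which rounds to 56.02.

56.02


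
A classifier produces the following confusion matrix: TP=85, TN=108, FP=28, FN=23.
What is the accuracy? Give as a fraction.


Accuracy = (TP + TN) / (TP + TN + FP + FN) = (85 + 108) / 244 = 193/244.

193/244


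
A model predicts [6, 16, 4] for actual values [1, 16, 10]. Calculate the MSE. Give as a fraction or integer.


MSE = (1/3) * ((1-6)^2=25 + (16-16)^2=0 + (10-4)^2=36). Sum = 61. MSE = 61/3.

61/3


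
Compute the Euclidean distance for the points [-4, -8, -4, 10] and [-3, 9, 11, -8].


d = sqrt(sum of squared differences). (-4--3)^2=1, (-8-9)^2=289, (-4-11)^2=225, (10--8)^2=324. Sum = 839.

sqrt(839)
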